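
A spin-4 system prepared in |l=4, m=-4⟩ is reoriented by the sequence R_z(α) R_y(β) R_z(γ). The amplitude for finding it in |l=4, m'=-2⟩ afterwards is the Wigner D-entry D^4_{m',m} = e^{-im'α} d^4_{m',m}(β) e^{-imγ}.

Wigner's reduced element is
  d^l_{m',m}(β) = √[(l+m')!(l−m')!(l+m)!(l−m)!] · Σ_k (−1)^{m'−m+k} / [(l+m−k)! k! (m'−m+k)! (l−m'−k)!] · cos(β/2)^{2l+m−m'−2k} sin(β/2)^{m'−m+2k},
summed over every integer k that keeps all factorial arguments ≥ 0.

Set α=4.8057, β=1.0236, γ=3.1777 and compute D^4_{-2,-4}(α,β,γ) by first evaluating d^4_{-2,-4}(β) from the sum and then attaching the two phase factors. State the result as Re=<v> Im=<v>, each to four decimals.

Re=-0.5272 Im=-0.1812

First d^4_{-2,-4}(β=1.0236), then the phase factors e^{-i(-2)α} and e^{-i(-4)γ}:
c=cos(1.0236/2)=0.871864, s=sin(1.0236/2)=0.489747; N=√[2·720·1·40320]=7619.763776
k∈{0} keeps every argument non-negative
  k=0: (−1)^2·7619.7638/(1440)·0.8719^6·0.4897^2 = +0.557464
d^4_{-2,-4}(1.0236) = +0.557464
Phases: e^{-i·(-2)·4.8057}=-0.982637-0.185541i, e^{-i·(-4)·3.1777}=+0.989588+0.143928i ⇒ D=-0.527194-0.181197i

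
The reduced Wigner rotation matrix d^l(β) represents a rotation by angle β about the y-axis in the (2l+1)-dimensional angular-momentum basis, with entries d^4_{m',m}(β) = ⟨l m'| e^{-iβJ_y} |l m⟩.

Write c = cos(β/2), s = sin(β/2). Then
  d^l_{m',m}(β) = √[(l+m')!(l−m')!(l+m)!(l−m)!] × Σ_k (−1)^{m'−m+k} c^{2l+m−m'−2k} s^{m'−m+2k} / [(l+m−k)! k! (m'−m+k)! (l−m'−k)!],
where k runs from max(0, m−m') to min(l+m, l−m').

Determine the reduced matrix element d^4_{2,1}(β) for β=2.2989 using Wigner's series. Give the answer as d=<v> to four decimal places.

d=-0.4352

d^4_{2,1}(β=2.2989) via Wigner's sum:
Half-angle: c=0.408989, s=0.912539. N=√(720·2·120·6)=1018.233765
k: max(0,(1)−(2))=0 … min(4+(1),4−(2))=2
  k=0: (−1)^1·1018.2338/(240)·0.4090^7·0.9125^1 = -0.007411
  k=1: (−1)^2·1018.2338/(48)·0.4090^5·0.9125^3 = +0.184468
  k=2: (−1)^3·1018.2338/(72)·0.4090^3·0.9125^5 = -0.612222
d^4_{2,1}(2.2989) = -0.007411 +0.184468 -0.612222 = -0.435165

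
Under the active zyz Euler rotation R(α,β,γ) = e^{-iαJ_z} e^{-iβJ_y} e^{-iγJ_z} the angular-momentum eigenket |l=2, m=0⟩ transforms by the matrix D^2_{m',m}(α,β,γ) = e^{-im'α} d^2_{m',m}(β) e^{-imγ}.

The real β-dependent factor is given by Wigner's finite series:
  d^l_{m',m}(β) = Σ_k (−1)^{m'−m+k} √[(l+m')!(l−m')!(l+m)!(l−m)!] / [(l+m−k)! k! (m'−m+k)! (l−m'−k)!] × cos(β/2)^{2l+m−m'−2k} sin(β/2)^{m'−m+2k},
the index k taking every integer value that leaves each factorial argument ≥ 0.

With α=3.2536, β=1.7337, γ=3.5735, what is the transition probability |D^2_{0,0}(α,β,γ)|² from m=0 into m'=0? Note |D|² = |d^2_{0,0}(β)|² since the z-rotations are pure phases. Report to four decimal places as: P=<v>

D^2_{0,0}(3.2536,1.7337,3.5735) = e^{-i·0·3.2536}·d^2_{0,0}(1.7337)·e^{-i·0·3.5735}. Compute d first:
With c≡cos(β/2)=0.647231 and s≡sin(β/2)=0.762294, N=[2·2·2·2]^{1/2}=4.000000
k∈{0,1,2} keeps every argument non-negative
  k=0: (−1)^0·4.0000/(4)·0.6472^4·0.7623^0 = +0.175484
  k=1: (−1)^1·4.0000/(1)·0.6472^2·0.7623^2 = -0.973696
  k=2: (−1)^2·4.0000/(4)·0.6472^0·0.7623^4 = +0.337668
d^2_{0,0}(1.7337) = +0.175484 -0.973696 +0.337668 = -0.460544
|D^2_{0,0}|² = |d^2_{0,0}(β)|² = (-0.460544)² = 0.212101 (the z-rotation phases have unit modulus)

P=0.2121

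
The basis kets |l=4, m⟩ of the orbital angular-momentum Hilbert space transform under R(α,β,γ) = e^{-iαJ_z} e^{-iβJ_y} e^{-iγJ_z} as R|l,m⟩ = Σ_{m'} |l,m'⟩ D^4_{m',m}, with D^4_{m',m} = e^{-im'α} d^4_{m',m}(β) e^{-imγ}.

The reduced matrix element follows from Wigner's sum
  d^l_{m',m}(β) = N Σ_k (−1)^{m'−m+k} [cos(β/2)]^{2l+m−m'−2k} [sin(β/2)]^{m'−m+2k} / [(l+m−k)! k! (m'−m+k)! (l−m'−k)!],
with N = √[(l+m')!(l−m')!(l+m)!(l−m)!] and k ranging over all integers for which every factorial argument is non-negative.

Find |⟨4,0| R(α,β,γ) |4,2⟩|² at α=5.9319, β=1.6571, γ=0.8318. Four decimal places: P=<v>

P=0.1383

D^4_{0,2}(5.9319,1.6571,0.8318) = e^{-i·0·5.9319}·d^4_{0,2}(1.6571)·e^{-i·2·0.8318}. Compute d first:
Half-angle: c=0.675945, s=0.736952. N=√(24·24·720·2)=910.735966
Admissible k: 2..4 (factorial args all ≥0)
  k=2: (−1)^0·910.7360/(96)·0.6759^6·0.7370^2 = +0.491437
  k=3: (−1)^1·910.7360/(36)·0.6759^4·0.7370^4 = -1.557731
  k=4: (−1)^2·910.7360/(96)·0.6759^2·0.7370^6 = +0.694351
d^4_{0,2}(1.6571) = +0.491437 -1.557731 +0.694351 = -0.371942
|D^4_{0,2}|² = |d^4_{0,2}(β)|² = (-0.371942)² = 0.138341 (the z-rotation phases have unit modulus)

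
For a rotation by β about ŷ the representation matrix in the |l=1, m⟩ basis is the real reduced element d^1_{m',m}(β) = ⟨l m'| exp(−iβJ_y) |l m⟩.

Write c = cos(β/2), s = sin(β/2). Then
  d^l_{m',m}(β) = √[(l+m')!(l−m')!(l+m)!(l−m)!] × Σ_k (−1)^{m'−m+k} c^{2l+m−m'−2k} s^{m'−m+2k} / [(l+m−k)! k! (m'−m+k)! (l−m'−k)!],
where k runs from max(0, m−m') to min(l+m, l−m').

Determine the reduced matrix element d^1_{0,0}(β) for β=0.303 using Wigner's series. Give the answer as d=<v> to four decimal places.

d^1_{0,0}(β=0.303) via Wigner's sum:
c=cos(0.303/2)=0.988546, s=sin(0.303/2)=0.150921; N=√[1·1·1·1]=1.000000
k∈{0,1} keeps every argument non-negative
  k=0: (−1)^0·1.0000/(1)·0.9885^2·0.1509^0 = +0.977223
  k=1: (−1)^1·1.0000/(1)·0.9885^0·0.1509^2 = -0.022777
d^1_{0,0}(0.303) = +0.977223 -0.022777 = +0.954446

d=0.9544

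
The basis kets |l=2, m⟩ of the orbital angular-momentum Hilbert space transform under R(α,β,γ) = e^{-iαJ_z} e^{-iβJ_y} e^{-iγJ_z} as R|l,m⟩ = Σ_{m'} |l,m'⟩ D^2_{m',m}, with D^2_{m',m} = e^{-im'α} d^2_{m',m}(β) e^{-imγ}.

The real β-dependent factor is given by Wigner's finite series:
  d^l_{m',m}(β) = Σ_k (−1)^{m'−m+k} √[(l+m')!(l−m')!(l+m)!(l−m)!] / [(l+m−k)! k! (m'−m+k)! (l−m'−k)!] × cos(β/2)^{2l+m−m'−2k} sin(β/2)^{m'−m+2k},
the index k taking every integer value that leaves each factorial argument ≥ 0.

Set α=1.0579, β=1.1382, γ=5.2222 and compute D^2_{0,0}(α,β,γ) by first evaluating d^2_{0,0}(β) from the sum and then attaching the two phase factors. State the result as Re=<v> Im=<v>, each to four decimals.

Re=-0.2364 Im=0.0000

D^2_{0,0}(1.0579,1.1382,5.2222) = e^{-i·0·1.0579}·d^2_{0,0}(1.1382)·e^{-i·0·5.2222}. Compute d first:
c=cos(1.1382/2)=0.842386, s=sin(1.1382/2)=0.538874; N=√[2·2·2·2]=4.000000
The bounds max(0,m−m')=0 and min(l+m,l−m')=2 give 3 terms
  k=0: (−1)^0·4.0000/(4)·0.8424^4·0.5389^0 = +0.503553
  k=1: (−1)^1·4.0000/(1)·0.8424^2·0.5389^2 = -0.824247
  k=2: (−1)^2·4.0000/(4)·0.8424^0·0.5389^4 = +0.084324
d^2_{0,0}(1.1382) = +0.503553 -0.824247 +0.084324 = -0.236370
Phases: e^{-i·(0)·1.0579}=+1.000000+0.000000i, e^{-i·(0)·5.2222}=+1.000000+0.000000i ⇒ D=-0.236370+0.000000i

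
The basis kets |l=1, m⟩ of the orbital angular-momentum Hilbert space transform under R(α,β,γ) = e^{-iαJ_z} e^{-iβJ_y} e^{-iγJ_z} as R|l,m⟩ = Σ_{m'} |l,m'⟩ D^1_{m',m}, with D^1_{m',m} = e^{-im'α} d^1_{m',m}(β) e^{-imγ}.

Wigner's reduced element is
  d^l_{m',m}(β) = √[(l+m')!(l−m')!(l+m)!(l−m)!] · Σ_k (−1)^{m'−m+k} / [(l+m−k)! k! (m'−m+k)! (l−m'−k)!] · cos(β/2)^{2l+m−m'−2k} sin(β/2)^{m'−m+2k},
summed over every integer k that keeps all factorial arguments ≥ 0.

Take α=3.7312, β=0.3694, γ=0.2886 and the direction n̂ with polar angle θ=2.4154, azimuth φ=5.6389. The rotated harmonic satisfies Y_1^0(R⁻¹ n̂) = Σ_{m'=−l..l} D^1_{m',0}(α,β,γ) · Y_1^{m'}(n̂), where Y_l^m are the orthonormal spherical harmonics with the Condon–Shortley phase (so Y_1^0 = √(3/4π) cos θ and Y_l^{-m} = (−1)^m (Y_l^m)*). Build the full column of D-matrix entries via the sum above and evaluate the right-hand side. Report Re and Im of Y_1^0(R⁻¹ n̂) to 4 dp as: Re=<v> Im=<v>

Re=-0.3794 Im=0.0000

Need the full column D^1_{m',0} for m'=−1..1 at α=3.7312, β=0.3694, γ=0.2886.
cos(β/2)=0.982991, sin(β/2)=0.183652
d^1_{-1,0}: single k=1 term ⇒ +0.255305;  D = -0.212199-0.141959i
d^1_{0,0}: k∈[0..1] ⇒ +0.966272 -0.033728 = +0.932544;  D = +0.932544+0.000000i
d^1_{1,0}: single k=0 term ⇒ -0.255305;  D = +0.212199-0.141959i
Y_1^{m'}(θ=2.4154,φ=5.6389) and Σ D·Y over m':
  (-0.2122-0.1420i)·(+0.1834+0.1378i)  (+0.9325+0.0000i)·(-0.3653+0.0000i)  (+0.2122-0.1420i)·(-0.1834+0.1378i)
Y_1^0(R⁻¹ n̂) = -0.379412+0.000000i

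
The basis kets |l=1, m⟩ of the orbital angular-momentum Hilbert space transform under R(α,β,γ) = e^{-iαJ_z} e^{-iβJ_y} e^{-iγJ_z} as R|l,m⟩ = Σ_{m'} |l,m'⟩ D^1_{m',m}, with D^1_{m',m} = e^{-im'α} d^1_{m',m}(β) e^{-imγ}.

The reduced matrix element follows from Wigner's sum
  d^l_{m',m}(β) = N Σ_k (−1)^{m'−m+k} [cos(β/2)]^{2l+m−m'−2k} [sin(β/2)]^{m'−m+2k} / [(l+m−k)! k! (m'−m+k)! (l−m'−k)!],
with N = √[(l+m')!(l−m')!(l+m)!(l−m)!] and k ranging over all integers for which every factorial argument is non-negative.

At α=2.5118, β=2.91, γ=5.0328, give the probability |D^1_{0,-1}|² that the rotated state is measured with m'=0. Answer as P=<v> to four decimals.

First d^1_{0,-1}(β=2.91), then the phase factors e^{-i(0)α} and e^{-i(-1)γ}:
With c≡cos(β/2)=0.115538 and s≡sin(β/2)=0.993303, N=[1·1·1·2]^{1/2}=1.414214
Admissible k: 0..0 (factorial args all ≥0)
  k=0: (−1)^1·1.4142/(1)·0.1155^1·0.9933^1 = -0.162301
d^1_{0,-1}(2.91) = -0.162301
|D^1_{0,-1}|² = |d^1_{0,-1}(β)|² = (-0.162301)² = 0.026342 (the z-rotation phases have unit modulus)

P=0.0263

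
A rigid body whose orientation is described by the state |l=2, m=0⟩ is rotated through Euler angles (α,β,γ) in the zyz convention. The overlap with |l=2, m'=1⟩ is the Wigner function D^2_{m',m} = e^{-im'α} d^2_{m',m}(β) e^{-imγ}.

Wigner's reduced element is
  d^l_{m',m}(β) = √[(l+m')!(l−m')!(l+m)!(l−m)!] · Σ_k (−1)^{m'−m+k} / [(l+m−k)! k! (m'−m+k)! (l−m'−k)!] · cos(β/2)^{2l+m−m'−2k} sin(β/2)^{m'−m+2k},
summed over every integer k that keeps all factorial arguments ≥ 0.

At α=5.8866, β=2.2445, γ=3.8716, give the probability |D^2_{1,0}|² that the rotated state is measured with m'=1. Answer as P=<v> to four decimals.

P=0.3566

Split into d^2_{1,0}(β=2.2445) × two z-phases.
Half-angle: c=0.433656, s=0.901078. N=√(6·1·2·2)=4.898979
k∈{0,1} keeps every argument non-negative
  k=0: (−1)^1·4.8990/(2)·0.4337^3·0.9011^1 = -0.180001
  k=1: (−1)^2·4.8990/(2)·0.4337^1·0.9011^3 = +0.777157
d^2_{1,0}(2.2445) = -0.180001 +0.777157 = +0.597156
|D^2_{1,0}|² = |d^2_{1,0}(β)|² = (+0.597156)² = 0.356596 (the z-rotation phases have unit modulus)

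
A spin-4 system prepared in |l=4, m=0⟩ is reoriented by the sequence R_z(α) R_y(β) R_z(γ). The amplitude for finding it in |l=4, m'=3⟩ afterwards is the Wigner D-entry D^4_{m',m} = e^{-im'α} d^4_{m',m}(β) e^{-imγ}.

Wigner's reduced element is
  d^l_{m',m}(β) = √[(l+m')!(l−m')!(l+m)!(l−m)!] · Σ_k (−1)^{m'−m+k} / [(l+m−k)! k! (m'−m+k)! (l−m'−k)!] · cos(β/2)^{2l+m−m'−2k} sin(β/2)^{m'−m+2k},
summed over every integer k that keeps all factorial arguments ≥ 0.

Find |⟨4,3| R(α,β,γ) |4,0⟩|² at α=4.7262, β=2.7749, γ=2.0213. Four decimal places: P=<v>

D^4_{3,0}(4.7262,2.7749,2.0213) = e^{-i·3·4.7262}·d^4_{3,0}(2.7749)·e^{-i·0·2.0213}. Compute d first:
c=cos(2.7749/2)=0.182321, s=sin(2.7749/2)=0.983239; N=√[5040·1·24·24]=1703.830978
Admissible k: 0..1 (factorial args all ≥0)
  k=0: (−1)^3·1703.8310/(144)·0.1823^5·0.9832^3 = -0.002266
  k=1: (−1)^4·1703.8310/(144)·0.1823^3·0.9832^5 = +0.065897
d^4_{3,0}(2.7749) = -0.002266 +0.065897 = +0.063632
|D^4_{3,0}|² = |d^4_{3,0}(β)|² = (+0.063632)² = 0.004049 (the z-rotation phases have unit modulus)

P=0.0040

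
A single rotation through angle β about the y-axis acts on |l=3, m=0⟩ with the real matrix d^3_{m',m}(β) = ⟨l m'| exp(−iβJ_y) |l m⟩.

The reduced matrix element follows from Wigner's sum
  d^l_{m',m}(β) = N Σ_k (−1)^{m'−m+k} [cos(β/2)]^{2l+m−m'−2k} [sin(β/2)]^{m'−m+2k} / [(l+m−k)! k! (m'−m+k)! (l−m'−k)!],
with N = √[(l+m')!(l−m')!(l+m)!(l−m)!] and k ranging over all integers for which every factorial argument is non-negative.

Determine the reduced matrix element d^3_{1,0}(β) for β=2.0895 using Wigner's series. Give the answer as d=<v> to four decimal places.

d^3_{1,0}(β=2.0895) via Wigner's sum:
Half-angle: c=0.502118, s=0.864799. N=√(24·2·6·6)=41.569219
The bounds max(0,m−m')=0 and min(l+m,l−m')=2 give 3 terms
  k=0: (−1)^1·41.5692/(12)·0.5021^5·0.8648^1 = -0.095617
  k=1: (−1)^2·41.5692/(4)·0.5021^3·0.8648^3 = +0.850894
  k=2: (−1)^3·41.5692/(12)·0.5021^1·0.8648^5 = -0.841342
d^3_{1,0}(2.0895) = -0.095617 +0.850894 -0.841342 = -0.086065

d=-0.0861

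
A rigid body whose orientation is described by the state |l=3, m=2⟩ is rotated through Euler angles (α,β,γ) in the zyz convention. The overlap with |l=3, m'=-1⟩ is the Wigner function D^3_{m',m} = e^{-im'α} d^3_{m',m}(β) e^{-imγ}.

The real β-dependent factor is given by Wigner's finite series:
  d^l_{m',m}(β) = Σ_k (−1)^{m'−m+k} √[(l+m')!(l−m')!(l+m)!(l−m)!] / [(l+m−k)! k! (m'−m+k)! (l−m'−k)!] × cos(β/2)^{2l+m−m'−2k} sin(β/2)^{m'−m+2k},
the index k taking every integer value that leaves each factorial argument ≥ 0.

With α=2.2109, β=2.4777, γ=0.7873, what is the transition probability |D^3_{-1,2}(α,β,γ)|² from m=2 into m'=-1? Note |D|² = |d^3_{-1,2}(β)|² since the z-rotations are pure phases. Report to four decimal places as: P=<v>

P=0.3521

D^3_{-1,2}(2.2109,2.4777,0.7873) = e^{-i·-1·2.2109}·d^3_{-1,2}(2.4777)·e^{-i·2·0.7873}. Compute d first:
With c≡cos(β/2)=0.325884 and s≡sin(β/2)=0.945410, N=[2·24·120·1]^{1/2}=75.894664
k: max(0,(2)−(-1))=3 … min(3+(2),3−(-1))=4
  k=3: (−1)^0·75.8947/(12)·0.3259^3·0.9454^3 = +0.184960
  k=4: (−1)^1·75.8947/(24)·0.3259^1·0.9454^5 = -0.778329
d^3_{-1,2}(2.4777) = +0.184960 -0.778329 = -0.593369
|D^3_{-1,2}|² = |d^3_{-1,2}(β)|² = (-0.593369)² = 0.352087 (the z-rotation phases have unit modulus)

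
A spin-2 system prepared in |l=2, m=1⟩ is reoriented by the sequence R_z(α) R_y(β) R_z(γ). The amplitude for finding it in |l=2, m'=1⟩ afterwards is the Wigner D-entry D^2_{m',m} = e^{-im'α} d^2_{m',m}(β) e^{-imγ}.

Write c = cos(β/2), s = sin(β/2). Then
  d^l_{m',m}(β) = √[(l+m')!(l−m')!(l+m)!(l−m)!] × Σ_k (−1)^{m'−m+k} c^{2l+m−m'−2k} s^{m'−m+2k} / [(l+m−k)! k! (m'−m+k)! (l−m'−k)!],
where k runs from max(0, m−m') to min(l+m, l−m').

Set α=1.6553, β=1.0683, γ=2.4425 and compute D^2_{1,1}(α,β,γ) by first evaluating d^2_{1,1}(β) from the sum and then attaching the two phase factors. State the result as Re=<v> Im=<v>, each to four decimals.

Re=0.0157 Im=-0.0223

Split into d^2_{1,1}(β=1.0683) × two z-phases.
c=cos(1.0683/2)=0.860702, s=sin(1.0683/2)=0.509110; N=√[6·1·6·1]=6.000000
The bounds max(0,m−m')=0 and min(l+m,l−m')=1 give 2 terms
  k=0: (−1)^0·6.0000/(6)·0.8607^4·0.5091^0 = +0.548796
  k=1: (−1)^1·6.0000/(2)·0.8607^2·0.5091^2 = -0.576035
d^2_{1,1}(1.0683) = +0.548796 -0.576035 = -0.027240
Phases: e^{-i·(1)·1.6553}=-0.084403-0.996432i, e^{-i·(1)·2.4425}=-0.765426-0.643523i ⇒ D=+0.015707-0.022255i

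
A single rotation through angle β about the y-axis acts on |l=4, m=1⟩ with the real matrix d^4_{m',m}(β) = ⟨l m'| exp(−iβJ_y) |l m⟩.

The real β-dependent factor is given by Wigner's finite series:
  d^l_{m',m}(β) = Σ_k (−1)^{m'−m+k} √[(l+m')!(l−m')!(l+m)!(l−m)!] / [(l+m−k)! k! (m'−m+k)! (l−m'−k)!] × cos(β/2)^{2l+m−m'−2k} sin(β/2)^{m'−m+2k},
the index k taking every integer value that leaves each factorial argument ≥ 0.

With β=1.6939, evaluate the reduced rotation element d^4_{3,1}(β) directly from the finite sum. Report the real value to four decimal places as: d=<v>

d^4_{3,1}(β=1.6939) via Wigner's sum:
c=cos(1.6939/2)=0.662271, s=sin(1.6939/2)=0.749264; N=√[5040·1·120·6]=1904.940944
Admissible k: 0..1 (factorial args all ≥0)
  k=0: (−1)^2·1904.9409/(240)·0.6623^6·0.7493^2 = +0.375973
  k=1: (−1)^3·1904.9409/(144)·0.6623^4·0.7493^4 = -0.802052
d^4_{3,1}(1.6939) = +0.375973 -0.802052 = -0.426079

d=-0.4261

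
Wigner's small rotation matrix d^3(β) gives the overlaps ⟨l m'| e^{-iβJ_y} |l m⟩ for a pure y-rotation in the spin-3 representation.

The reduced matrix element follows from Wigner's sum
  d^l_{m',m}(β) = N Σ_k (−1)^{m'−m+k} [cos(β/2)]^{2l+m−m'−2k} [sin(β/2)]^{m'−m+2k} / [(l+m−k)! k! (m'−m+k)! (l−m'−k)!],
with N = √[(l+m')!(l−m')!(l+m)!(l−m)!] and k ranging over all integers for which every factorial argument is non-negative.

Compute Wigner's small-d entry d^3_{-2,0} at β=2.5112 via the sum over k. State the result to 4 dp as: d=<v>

d^3_{-2,0}(β=2.5112) via Wigner's sum:
With c≡cos(β/2)=0.310003 and s≡sin(β/2)=0.950736, N=[1·120·6·6]^{1/2}=65.726707
Admissible k: 2..3 (factorial args all ≥0)
  k=2: (−1)^0·65.7267/(12)·0.3100^4·0.9507^2 = +0.045724
  k=3: (−1)^1·65.7267/(12)·0.3100^2·0.9507^4 = -0.430063
d^3_{-2,0}(2.5112) = +0.045724 -0.430063 = -0.384339

d=-0.3843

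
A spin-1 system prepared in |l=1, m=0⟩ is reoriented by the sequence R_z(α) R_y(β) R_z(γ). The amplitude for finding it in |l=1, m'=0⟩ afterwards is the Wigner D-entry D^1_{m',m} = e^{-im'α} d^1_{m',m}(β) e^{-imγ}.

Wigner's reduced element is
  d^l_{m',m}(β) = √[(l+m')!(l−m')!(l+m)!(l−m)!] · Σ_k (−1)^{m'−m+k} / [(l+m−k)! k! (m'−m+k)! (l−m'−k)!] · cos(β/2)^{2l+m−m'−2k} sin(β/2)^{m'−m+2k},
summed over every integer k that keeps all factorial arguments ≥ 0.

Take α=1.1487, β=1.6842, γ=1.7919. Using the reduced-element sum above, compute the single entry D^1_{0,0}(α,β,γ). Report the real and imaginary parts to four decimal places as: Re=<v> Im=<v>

First d^1_{0,0}(β=1.6842), then the phase factors e^{-i(0)α} and e^{-i(0)γ}:
With c≡cos(β/2)=0.665898 and s≡sin(β/2)=0.746043, N=[1·1·1·1]^{1/2}=1.000000
Admissible k: 0..1 (factorial args all ≥0)
  k=0: (−1)^0·1.0000/(1)·0.6659^2·0.7460^0 = +0.443420
  k=1: (−1)^1·1.0000/(1)·0.6659^0·0.7460^2 = -0.556580
d^1_{0,0}(1.6842) = +0.443420 -0.556580 = -0.113161
Phases: e^{-i·(0)·1.1487}=+1.000000+0.000000i, e^{-i·(0)·1.7919}=+1.000000+0.000000i ⇒ D=-0.113161+0.000000i

Re=-0.1132 Im=0.0000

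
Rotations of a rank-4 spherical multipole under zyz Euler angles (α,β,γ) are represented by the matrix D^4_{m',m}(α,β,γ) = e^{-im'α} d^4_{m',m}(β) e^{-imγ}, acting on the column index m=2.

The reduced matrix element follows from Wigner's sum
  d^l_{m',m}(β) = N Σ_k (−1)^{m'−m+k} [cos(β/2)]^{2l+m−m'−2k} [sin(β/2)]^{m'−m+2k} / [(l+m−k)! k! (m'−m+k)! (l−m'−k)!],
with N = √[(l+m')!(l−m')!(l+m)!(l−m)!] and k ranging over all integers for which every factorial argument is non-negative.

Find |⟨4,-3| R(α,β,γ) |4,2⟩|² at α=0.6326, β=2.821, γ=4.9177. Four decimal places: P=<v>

P=0.2529

D^4_{-3,2}(0.6326,2.821,4.9177) = e^{-i·-3·0.6326}·d^4_{-3,2}(2.821)·e^{-i·2·4.9177}. Compute d first:
Half-angle: c=0.159611, s=0.987180. N=√(1·5040·720·2)=2693.993318
The bounds max(0,m−m')=5 and min(l+m,l−m')=6 give 2 terms
  k=5: (−1)^0·2693.9933/(240)·0.1596^3·0.9872^5 = +0.042791
  k=6: (−1)^1·2693.9933/(720)·0.1596^1·0.9872^7 = -0.545633
d^4_{-3,2}(2.821) = +0.042791 -0.545633 = -0.502842
|D^4_{-3,2}|² = |d^4_{-3,2}(β)|² = (-0.502842)² = 0.252850 (the z-rotation phases have unit modulus)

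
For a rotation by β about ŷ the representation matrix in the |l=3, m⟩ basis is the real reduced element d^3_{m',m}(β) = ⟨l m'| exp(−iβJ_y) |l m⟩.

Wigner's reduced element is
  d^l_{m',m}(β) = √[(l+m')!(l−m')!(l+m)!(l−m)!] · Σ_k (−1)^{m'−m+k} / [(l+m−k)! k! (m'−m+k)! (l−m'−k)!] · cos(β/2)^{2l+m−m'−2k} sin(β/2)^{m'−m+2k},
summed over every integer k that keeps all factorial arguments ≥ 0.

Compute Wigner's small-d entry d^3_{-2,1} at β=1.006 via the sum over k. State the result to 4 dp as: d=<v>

d=0.4044

d^3_{-2,1}(β=1.006) via Wigner's sum:
c=cos(1.006/2)=0.876140, s=sin(1.006/2)=0.482056; N=√[1·120·24·2]=75.894664
Admissible k: 3..4 (factorial args all ≥0)
  k=3: (−1)^0·75.8947/(12)·0.8761^3·0.4821^3 = +0.476479
  k=4: (−1)^1·75.8947/(24)·0.8761^1·0.4821^5 = -0.072121
d^3_{-2,1}(1.006) = +0.476479 -0.072121 = +0.404358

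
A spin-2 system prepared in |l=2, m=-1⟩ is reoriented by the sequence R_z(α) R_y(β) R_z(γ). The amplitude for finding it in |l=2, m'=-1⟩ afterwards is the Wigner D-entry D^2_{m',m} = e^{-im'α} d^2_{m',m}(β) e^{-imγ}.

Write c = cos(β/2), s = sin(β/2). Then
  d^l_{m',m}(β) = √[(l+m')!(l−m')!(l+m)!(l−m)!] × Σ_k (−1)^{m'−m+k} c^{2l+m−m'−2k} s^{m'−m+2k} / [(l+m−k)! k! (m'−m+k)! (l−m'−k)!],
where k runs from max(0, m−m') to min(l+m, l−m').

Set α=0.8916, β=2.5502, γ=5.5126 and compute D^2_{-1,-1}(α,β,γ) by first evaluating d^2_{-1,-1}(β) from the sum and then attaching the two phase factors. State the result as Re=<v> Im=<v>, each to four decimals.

Split into d^2_{-1,-1}(β=2.5502) × two z-phases.
With c≡cos(β/2)=0.291406 and s≡sin(β/2)=0.956599, N=[1·6·1·6]^{1/2}=6.000000
Admissible k: 0..1 (factorial args all ≥0)
  k=0: (−1)^0·6.0000/(6)·0.2914^4·0.9566^0 = +0.007211
  k=1: (−1)^1·6.0000/(2)·0.2914^2·0.9566^2 = -0.233119
d^2_{-1,-1}(2.5502) = +0.007211 -0.233119 = -0.225909
D = (+0.628168+0.778078i)·(-0.225909)·(+0.717503-0.696555i) = -0.224256-0.027272i

Re=-0.2243 Im=-0.0273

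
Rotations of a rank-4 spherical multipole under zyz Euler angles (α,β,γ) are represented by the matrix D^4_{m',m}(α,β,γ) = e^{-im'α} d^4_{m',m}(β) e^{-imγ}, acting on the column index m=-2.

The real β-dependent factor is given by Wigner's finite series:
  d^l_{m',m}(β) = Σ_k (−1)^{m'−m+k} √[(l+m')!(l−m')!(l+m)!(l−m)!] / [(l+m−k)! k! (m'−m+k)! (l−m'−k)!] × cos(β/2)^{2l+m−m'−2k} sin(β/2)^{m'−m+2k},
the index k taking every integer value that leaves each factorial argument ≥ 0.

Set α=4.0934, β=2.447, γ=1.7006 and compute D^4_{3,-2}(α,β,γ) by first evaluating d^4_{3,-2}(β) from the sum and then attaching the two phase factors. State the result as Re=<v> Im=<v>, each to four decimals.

Re=-0.4294 Im=-0.2608

Split into d^4_{3,-2}(β=2.447) × two z-phases.
c=cos(2.447/2)=0.340357, s=sin(2.447/2)=0.940296; N=√[5040·1·2·720]=2693.993318
The bounds max(0,m−m')=0 and min(l+m,l−m')=1 give 2 terms
  k=0: (−1)^5·2693.9933/(240)·0.3404^3·0.9403^5 = -0.325321
  k=1: (−1)^6·2693.9933/(720)·0.3404^1·0.9403^7 = +0.827660
d^4_{3,-2}(2.447) = -0.325321 +0.827660 = +0.502338
D = (+0.959332+0.282281i)·(+0.502338)·(-0.966491-0.256701i) = -0.429361-0.260755i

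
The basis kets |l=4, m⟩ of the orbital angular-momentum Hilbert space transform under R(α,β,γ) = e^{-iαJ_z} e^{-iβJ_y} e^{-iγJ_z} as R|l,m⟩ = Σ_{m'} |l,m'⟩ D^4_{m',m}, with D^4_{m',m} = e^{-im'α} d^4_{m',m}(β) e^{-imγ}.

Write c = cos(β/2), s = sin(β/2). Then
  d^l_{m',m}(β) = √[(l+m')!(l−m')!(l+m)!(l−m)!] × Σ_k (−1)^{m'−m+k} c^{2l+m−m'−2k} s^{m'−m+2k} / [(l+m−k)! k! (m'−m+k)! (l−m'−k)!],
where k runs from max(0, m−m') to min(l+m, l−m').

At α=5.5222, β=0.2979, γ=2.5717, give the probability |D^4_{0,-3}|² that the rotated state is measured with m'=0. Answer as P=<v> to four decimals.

P=0.0013

First d^4_{0,-3}(β=0.2979), then the phase factors e^{-i(0)α} and e^{-i(-3)γ}:
With c≡cos(β/2)=0.988927 and s≡sin(β/2)=0.148400, N=[24·24·1·5040]^{1/2}=1703.830978
Admissible k: 0..1 (factorial args all ≥0)
  k=0: (−1)^3·1703.8310/(144)·0.9889^5·0.1484^3 = -0.036575
  k=1: (−1)^4·1703.8310/(144)·0.9889^3·0.1484^5 = +0.000824
d^4_{0,-3}(0.2979) = -0.036575 +0.000824 = -0.035752
|D^4_{0,-3}|² = |d^4_{0,-3}(β)|² = (-0.035752)² = 0.001278 (the z-rotation phases have unit modulus)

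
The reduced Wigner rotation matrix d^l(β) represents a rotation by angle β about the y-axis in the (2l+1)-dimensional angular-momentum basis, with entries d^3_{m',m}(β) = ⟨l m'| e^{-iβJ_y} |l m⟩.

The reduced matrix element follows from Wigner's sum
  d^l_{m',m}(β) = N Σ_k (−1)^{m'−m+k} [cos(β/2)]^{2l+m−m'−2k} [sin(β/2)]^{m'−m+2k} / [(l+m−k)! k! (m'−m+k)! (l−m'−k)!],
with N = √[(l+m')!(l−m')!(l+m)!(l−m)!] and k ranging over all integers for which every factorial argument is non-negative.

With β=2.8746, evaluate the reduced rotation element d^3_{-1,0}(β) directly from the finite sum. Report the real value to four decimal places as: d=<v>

d=0.4172

d^3_{-1,0}(β=2.8746) via Wigner's sum:
c=cos(2.8746/2)=0.133100, s=sin(2.8746/2)=0.991103; N=√[2·24·6·6]=41.569219
Admissible k: 1..3 (factorial args all ≥0)
  k=1: (−1)^0·41.5692/(12)·0.1331^5·0.9911^1 = +0.000143
  k=2: (−1)^1·41.5692/(4)·0.1331^3·0.9911^3 = -0.023856
  k=3: (−1)^2·41.5692/(12)·0.1331^1·0.9911^5 = +0.440923
d^3_{-1,0}(2.8746) = +0.000143 -0.023856 +0.440923 = +0.417210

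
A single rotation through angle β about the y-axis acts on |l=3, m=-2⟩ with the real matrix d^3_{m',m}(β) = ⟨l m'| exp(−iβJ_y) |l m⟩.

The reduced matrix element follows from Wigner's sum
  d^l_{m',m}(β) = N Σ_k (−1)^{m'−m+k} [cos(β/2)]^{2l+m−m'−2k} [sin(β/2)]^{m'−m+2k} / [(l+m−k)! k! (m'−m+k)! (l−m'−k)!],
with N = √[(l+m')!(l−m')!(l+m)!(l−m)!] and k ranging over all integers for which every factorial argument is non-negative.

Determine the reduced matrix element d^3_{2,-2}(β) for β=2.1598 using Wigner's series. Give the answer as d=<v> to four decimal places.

d=0.2017

d^3_{2,-2}(β=2.1598) via Wigner's sum:
With c≡cos(β/2)=0.471417 and s≡sin(β/2)=0.881911, N=[120·1·1·120]^{1/2}=120.000000
k: max(0,(-2)−(2))=0 … min(3+(-2),3−(2))=1
  k=0: (−1)^4·120.0000/(24)·0.4714^2·0.8819^4 = +0.672168
  k=1: (−1)^5·120.0000/(120)·0.4714^0·0.8819^6 = -0.470487
d^3_{2,-2}(2.1598) = +0.672168 -0.470487 = +0.201681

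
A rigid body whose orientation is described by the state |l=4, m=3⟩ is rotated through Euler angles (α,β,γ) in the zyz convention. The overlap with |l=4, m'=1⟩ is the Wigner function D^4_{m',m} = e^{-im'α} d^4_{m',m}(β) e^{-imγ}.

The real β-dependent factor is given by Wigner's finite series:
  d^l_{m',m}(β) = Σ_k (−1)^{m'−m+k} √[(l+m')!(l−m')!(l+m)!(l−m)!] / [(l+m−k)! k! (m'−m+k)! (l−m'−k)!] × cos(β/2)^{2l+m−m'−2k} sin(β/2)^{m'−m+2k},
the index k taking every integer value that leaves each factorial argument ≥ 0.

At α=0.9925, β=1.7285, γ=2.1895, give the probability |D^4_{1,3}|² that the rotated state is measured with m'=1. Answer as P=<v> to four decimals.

First d^4_{1,3}(β=1.7285), then the phase factors e^{-i(1)α} and e^{-i(3)γ}:
With c≡cos(β/2)=0.649211 and s≡sin(β/2)=0.760609, N=[120·6·5040·1]^{1/2}=1904.940944
Admissible k: 2..3 (factorial args all ≥0)
  k=2: (−1)^0·1904.9409/(240)·0.6492^6·0.7606^2 = +0.343801
  k=3: (−1)^1·1904.9409/(144)·0.6492^4·0.7606^4 = -0.786514
d^4_{1,3}(1.7285) = +0.343801 -0.786514 = -0.442714
|D^4_{1,3}|² = |d^4_{1,3}(β)|² = (-0.442714)² = 0.195995 (the z-rotation phases have unit modulus)

P=0.1960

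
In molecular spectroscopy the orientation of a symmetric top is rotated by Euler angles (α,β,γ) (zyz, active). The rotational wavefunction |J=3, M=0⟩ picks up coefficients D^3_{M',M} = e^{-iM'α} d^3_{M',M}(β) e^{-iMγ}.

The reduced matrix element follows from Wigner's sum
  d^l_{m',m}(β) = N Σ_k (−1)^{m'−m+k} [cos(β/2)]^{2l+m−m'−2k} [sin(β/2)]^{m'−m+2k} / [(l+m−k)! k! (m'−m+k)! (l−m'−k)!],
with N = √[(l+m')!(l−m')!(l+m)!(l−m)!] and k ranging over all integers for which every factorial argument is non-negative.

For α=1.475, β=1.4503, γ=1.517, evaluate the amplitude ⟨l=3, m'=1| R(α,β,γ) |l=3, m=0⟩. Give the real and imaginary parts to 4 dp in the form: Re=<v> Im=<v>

D^3_{1,0}(1.475,1.4503,1.517) = e^{-i·1·1.475}·d^3_{1,0}(1.4503)·e^{-i·0·1.517}. Compute d first:
c=cos(1.4503/2)=0.748400, s=sin(1.4503/2)=0.663248; N=√[24·2·6·6]=41.569219
k∈{0,1,2} keeps every argument non-negative
  k=0: (−1)^1·41.5692/(12)·0.7484^5·0.6632^1 = -0.539430
  k=1: (−1)^2·41.5692/(4)·0.7484^3·0.6632^3 = +1.270985
  k=2: (−1)^3·41.5692/(12)·0.7484^1·0.6632^5 = -0.332739
d^3_{1,0}(1.4503) = -0.539430 +1.270985 -0.332739 = +0.398816
Phases: e^{-i·(1)·1.475}=+0.095650-0.995415i, e^{-i·(0)·1.517}=+1.000000+0.000000i ⇒ D=+0.038147-0.396988i

Re=0.0381 Im=-0.3970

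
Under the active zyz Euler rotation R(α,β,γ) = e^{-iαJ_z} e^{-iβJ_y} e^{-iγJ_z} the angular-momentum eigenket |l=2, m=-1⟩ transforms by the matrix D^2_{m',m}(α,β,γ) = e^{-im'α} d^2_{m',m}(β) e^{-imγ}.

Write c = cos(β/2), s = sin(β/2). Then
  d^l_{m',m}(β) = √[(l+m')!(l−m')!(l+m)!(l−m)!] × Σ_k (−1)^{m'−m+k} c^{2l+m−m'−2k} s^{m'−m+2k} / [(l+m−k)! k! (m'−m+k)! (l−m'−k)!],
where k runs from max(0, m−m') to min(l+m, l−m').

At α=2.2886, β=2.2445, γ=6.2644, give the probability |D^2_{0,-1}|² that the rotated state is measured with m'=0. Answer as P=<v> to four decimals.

First d^2_{0,-1}(β=2.2445), then the phase factors e^{-i(0)α} and e^{-i(-1)γ}:
c=cos(2.2445/2)=0.433656, s=sin(2.2445/2)=0.901078; N=√[2·2·1·6]=4.898979
The bounds max(0,m−m')=0 and min(l+m,l−m')=1 give 2 terms
  k=0: (−1)^1·4.8990/(2)·0.4337^3·0.9011^1 = -0.180001
  k=1: (−1)^2·4.8990/(2)·0.4337^1·0.9011^3 = +0.777157
d^2_{0,-1}(2.2445) = -0.180001 +0.777157 = +0.597156
|D^2_{0,-1}|² = |d^2_{0,-1}(β)|² = (+0.597156)² = 0.356596 (the z-rotation phases have unit modulus)

P=0.3566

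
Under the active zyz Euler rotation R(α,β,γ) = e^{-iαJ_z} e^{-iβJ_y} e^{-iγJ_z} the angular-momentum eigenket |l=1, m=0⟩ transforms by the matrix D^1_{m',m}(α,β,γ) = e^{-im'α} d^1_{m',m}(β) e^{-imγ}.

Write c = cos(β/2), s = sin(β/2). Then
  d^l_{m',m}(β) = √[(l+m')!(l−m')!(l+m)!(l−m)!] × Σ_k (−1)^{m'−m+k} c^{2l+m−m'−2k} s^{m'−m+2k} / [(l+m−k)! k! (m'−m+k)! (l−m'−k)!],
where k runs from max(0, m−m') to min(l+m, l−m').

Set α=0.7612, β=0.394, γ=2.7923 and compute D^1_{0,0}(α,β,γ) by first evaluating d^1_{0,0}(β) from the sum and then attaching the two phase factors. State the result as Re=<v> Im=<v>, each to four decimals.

First d^1_{0,0}(β=0.394), then the phase factors e^{-i(0)α} and e^{-i(0)γ}:
c=cos(0.394/2)=0.980658, s=sin(0.394/2)=0.195728; N=√[1·1·1·1]=1.000000
The bounds max(0,m−m')=0 and min(l+m,l−m')=1 give 2 terms
  k=0: (−1)^0·1.0000/(1)·0.9807^2·0.1957^0 = +0.961690
  k=1: (−1)^1·1.0000/(1)·0.9807^0·0.1957^2 = -0.038310
d^1_{0,0}(0.394) = +0.961690 -0.038310 = +0.923381
Attach z-rotation phases: D = e^{-i(0)(0.7612)}·(+0.923381)·e^{-i(0)(2.7923)} = +0.923381+0.000000i

Re=0.9234 Im=0.0000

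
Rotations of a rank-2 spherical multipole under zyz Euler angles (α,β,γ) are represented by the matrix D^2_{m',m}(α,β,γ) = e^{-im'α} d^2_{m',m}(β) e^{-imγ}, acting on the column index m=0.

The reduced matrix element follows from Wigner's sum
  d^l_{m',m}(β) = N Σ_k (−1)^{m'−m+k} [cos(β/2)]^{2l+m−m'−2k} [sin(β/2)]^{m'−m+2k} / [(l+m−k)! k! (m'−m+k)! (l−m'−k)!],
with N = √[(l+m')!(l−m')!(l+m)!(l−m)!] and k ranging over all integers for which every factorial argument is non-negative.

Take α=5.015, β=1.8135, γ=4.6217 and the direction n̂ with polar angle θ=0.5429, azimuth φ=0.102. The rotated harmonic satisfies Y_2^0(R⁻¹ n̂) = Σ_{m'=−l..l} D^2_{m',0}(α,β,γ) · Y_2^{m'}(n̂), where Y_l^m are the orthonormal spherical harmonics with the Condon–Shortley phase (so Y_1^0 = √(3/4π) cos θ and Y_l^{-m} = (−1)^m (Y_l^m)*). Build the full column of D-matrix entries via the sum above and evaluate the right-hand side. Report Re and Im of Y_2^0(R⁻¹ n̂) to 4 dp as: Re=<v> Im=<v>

Re=-0.3048 Im=0.0000

Need the full column D^2_{m',0} for m'=−2..2 at α=5.015, β=1.8135, γ=4.6217.
cos(β/2)=0.616308, sin(β/2)=0.787505
d^2_{-2,0}: single k=2 term ⇒ +0.577003;  D = -0.474514-0.328283i
d^2_{-1,0}: k∈[1..2] ⇒ +0.451568 -0.737282 = -0.285714;  D = -0.085147+0.272731i
d^2_{0,0}: k∈[0..2] ⇒ +0.144275 -0.942242 +0.384603 = -0.413364;  D = -0.413364+0.000000i
d^2_{1,0}: k∈[0..1] ⇒ -0.451568 +0.737282 = +0.285714;  D = +0.085147+0.272731i
d^2_{2,0}: single k=0 term ⇒ +0.577003;  D = -0.474514+0.328283i
Y_2^{m'}(θ=0.5429,φ=0.102) and Σ D·Y over m':
  (-0.4745-0.3283i)·(+0.1010-0.0209i)  (-0.0851+0.2727i)·(+0.3400-0.0348i)  (-0.4134+0.0000i)·(+0.3783+0.0000i)  (+0.0851+0.2727i)·(-0.3400-0.0348i)  (-0.4745+0.3283i)·(+0.1010+0.0209i)
Y_2^0(R⁻¹ n̂) = -0.304792+0.000000i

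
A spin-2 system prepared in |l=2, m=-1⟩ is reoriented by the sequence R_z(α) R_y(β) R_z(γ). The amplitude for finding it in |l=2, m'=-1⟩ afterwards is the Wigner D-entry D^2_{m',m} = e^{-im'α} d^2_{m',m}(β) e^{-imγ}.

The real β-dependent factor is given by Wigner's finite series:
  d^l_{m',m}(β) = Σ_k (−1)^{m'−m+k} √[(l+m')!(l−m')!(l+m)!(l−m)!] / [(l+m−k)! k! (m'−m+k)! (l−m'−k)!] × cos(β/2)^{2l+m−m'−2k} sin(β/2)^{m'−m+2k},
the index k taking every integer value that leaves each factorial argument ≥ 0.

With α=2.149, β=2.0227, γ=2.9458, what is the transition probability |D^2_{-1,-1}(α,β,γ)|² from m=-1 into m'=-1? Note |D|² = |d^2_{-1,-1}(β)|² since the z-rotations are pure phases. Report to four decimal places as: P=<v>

P=0.2784

First d^2_{-1,-1}(β=2.0227), then the phase factors e^{-i(-1)α} and e^{-i(-1)γ}:
c=cos(2.0227/2)=0.530717, s=sin(2.0227/2)=0.847549; N=√[1·6·1·6]=6.000000
The bounds max(0,m−m')=0 and min(l+m,l−m')=1 give 2 terms
  k=0: (−1)^0·6.0000/(6)·0.5307^4·0.8475^0 = +0.079333
  k=1: (−1)^1·6.0000/(2)·0.5307^2·0.8475^2 = -0.606984
d^2_{-1,-1}(2.0227) = +0.079333 -0.606984 = -0.527651
|D^2_{-1,-1}|² = |d^2_{-1,-1}(β)|² = (-0.527651)² = 0.278416 (the z-rotation phases have unit modulus)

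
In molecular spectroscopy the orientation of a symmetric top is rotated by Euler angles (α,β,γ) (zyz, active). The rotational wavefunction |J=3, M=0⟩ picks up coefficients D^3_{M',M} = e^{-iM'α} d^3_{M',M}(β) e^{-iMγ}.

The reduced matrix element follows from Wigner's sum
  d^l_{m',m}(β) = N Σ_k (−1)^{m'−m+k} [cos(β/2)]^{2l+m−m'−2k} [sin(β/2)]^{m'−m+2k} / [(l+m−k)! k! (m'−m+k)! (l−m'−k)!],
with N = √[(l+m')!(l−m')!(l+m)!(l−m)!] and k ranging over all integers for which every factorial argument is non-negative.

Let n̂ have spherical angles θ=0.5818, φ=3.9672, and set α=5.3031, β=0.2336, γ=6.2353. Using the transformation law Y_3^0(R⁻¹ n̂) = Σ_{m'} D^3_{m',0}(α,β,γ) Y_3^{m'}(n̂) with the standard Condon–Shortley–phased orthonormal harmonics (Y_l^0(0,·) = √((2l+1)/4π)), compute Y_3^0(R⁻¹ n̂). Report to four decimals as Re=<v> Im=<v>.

Need the full column D^3_{m',0} for m'=−3..3 at α=5.3031, β=0.2336, γ=6.2353.
cos(β/2)=0.993187, sin(β/2)=0.116535
d^3_{-3,0}: single k=3 term ⇒ +0.006934;  D = -0.006794-0.001387i
d^3_{-2,0}: k∈[2..3] ⇒ +0.072376 -0.000996 = +0.071379;  D = -0.027096-0.066036i
d^3_{-1,0}: k∈[1..3] ⇒ +0.390121 -0.016113 +0.000074 = +0.374083;  D = +0.208346-0.310692i
d^3_{0,0}: k∈[0..3] ⇒ +0.959810 -0.118926 +0.001637 -0.000003 = +0.842519;  D = +0.842519+0.000000i
d^3_{1,0}: k∈[0..2] ⇒ -0.390121 +0.016113 -0.000074 = -0.374083;  D = -0.208346-0.310692i
d^3_{2,0}: k∈[0..1] ⇒ +0.072376 -0.000996 = +0.071379;  D = -0.027096+0.066036i
d^3_{3,0}: single k=0 term ⇒ -0.006934;  D = +0.006794-0.001387i
Y_3^{m'}(θ=0.5818,φ=3.9672) and Σ D·Y over m':
  (-0.0068-0.0014i)·(+0.0545+0.0427i)  (-0.0271-0.0660i)·(-0.0207-0.2570i)  (+0.2083-0.3107i)·(-0.2999+0.3250i)  (+0.8425+0.0000i)·(+0.1528+0.0000i)  (-0.2083-0.3107i)·(+0.2999+0.3250i)  (-0.0271+0.0660i)·(-0.0207+0.2570i)  (+0.0068-0.0014i)·(-0.0545+0.0427i)
Y_3^0(R⁻¹ n̂) = +0.172299-0.000000i

Re=0.1723 Im=0.0000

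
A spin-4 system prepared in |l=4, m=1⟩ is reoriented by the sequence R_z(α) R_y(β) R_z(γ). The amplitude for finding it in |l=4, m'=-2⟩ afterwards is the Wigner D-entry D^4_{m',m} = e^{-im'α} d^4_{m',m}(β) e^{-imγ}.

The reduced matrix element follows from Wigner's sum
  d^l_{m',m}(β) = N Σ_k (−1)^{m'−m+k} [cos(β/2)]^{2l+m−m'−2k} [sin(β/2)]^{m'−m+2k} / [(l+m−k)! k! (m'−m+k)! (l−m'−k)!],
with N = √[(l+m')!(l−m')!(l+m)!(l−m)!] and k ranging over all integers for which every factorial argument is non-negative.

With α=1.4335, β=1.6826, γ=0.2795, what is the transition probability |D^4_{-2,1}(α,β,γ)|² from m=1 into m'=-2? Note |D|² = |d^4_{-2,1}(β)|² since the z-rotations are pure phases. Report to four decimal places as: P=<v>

First d^4_{-2,1}(β=1.6826), then the phase factors e^{-i(-2)α} and e^{-i(1)γ}:
Half-angle: c=0.666494, s=0.745510. N=√(2·720·120·6)=1018.233765
The bounds max(0,m−m')=3 and min(l+m,l−m')=5 give 3 terms
  k=3: (−1)^0·1018.2338/(72)·0.6665^5·0.7455^3 = +0.770651
  k=4: (−1)^1·1018.2338/(48)·0.6665^3·0.7455^5 = -1.446317
  k=5: (−1)^2·1018.2338/(240)·0.6665^1·0.7455^7 = +0.361916
d^4_{-2,1}(1.6826) = +0.770651 -1.446317 +0.361916 = -0.313750
|D^4_{-2,1}|² = |d^4_{-2,1}(β)|² = (-0.313750)² = 0.098439 (the z-rotation phases have unit modulus)

P=0.0984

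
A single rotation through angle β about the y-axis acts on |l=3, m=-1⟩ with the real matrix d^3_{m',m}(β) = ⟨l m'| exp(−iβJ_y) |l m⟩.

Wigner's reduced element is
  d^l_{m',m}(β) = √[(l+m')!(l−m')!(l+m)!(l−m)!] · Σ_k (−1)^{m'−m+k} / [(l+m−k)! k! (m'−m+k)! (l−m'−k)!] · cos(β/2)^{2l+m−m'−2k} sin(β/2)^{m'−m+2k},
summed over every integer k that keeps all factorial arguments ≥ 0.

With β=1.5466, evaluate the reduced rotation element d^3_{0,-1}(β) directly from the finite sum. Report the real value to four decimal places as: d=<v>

d=0.4316

d^3_{0,-1}(β=1.5466) via Wigner's sum:
Half-angle: c=0.715610, s=0.698501. N=√(6·6·2·24)=41.569219
k: max(0,(-1)−(0))=0 … min(3+(-1),3−(0))=2
  k=0: (−1)^1·41.5692/(12)·0.7156^5·0.6985^1 = -0.454086
  k=1: (−1)^2·41.5692/(4)·0.7156^3·0.6985^3 = +1.297898
  k=2: (−1)^3·41.5692/(12)·0.7156^1·0.6985^5 = -0.412193
d^3_{0,-1}(1.5466) = -0.454086 +1.297898 -0.412193 = +0.431619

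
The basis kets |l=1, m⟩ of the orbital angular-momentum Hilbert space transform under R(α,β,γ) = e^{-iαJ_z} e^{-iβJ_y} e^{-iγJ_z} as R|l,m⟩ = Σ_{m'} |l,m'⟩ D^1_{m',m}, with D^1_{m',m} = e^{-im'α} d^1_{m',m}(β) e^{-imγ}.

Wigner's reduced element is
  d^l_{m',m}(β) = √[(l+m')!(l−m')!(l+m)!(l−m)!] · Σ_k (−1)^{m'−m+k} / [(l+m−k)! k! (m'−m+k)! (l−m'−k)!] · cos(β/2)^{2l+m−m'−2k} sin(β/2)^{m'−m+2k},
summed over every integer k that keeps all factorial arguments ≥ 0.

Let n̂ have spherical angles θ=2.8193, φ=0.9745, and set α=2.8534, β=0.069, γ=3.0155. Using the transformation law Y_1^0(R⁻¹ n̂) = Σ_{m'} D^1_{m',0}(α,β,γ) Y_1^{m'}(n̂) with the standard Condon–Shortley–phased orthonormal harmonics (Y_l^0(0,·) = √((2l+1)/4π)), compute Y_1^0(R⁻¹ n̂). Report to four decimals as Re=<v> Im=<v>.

Need the full column D^1_{m',0} for m'=−1..1 at α=2.8534, β=0.069, γ=3.0155.
cos(β/2)=0.999405, sin(β/2)=0.034493
d^1_{-1,0}: single k=1 term ⇒ +0.048752;  D = -0.046741+0.013856i
d^1_{0,0}: k∈[0..1] ⇒ +0.998810 -0.001190 = +0.997620;  D = +0.997620+0.000000i
d^1_{1,0}: single k=0 term ⇒ -0.048752;  D = +0.046741+0.013856i
Y_1^{m'}(θ=2.8193,φ=0.9745) and Σ D·Y over m':
  (-0.0467+0.0139i)·(+0.0615-0.0905i)  (+0.9976+0.0000i)·(-0.4634+0.0000i)  (+0.0467+0.0139i)·(-0.0615-0.0905i)
Y_1^0(R⁻¹ n̂) = -0.465578+0.000000i

Re=-0.4656 Im=0.0000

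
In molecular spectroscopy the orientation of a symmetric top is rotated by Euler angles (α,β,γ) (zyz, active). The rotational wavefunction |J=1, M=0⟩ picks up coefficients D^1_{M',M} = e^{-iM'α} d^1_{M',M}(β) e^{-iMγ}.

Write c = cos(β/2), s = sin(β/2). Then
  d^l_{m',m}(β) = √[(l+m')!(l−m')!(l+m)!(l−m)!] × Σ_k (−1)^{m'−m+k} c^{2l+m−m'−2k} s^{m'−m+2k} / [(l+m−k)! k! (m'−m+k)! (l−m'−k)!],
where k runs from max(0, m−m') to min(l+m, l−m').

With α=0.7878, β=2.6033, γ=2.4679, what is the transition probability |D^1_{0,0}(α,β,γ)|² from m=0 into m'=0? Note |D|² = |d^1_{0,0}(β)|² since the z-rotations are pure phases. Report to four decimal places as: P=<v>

D^1_{0,0}(0.7878,2.6033,2.4679) = e^{-i·0·0.7878}·d^1_{0,0}(2.6033)·e^{-i·0·2.4679}. Compute d first:
Half-angle: c=0.265909, s=0.963998. N=√(1·1·1·1)=1.000000
The bounds max(0,m−m')=0 and min(l+m,l−m')=1 give 2 terms
  k=0: (−1)^0·1.0000/(1)·0.2659^2·0.9640^0 = +0.070707
  k=1: (−1)^1·1.0000/(1)·0.2659^0·0.9640^2 = -0.929293
d^1_{0,0}(2.6033) = +0.070707 -0.929293 = -0.858585
|D^1_{0,0}|² = |d^1_{0,0}(β)|² = (-0.858585)² = 0.737169 (the z-rotation phases have unit modulus)

P=0.7372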